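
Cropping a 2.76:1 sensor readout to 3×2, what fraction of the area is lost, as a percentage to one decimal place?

45.7%

Going from 2.76:1 to 3×2 means cutting width while keeping height.
Fraction kept = (1.500)/(2.760) ≈ 54.35%, so 45.65% is lost.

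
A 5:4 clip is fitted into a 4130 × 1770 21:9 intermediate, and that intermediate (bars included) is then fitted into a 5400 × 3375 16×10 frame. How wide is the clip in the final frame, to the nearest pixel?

5:4 in 4130×1770: fills the height, so the clip is 2212.50 × 1770.00.
Second fit — the 21:9 canvas into 5400×3375 spans the width: 5400.00 × 2314.29 (×1.3075 from 4130×1770).
So the clip's width is 2212.50 × 1.3075 ≈ 2892.86.

2893 px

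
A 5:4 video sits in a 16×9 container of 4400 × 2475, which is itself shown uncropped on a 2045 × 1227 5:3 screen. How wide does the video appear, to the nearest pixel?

1438 px

First fit — 5:4 into 4400×2475 spans the height: 3093.75 × 2475.00.
Second fit — the 16×9 canvas into 2045×1227 spans the width: 2045.00 × 1150.31 (×0.4648 from 4400×2475).
The video scales with it: width 3093.75 × 0.4648 ≈ 1437.89.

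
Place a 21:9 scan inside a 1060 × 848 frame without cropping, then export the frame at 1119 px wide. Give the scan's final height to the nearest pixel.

480 px

In the 1060×848 frame the scan fills the width: height = 1060 × 9/21 ≈ 454.29 px.
Scaling 1060 → 1119 is ×1.0557, so the height becomes 454.29 × 1.0557 ≈ 479.57 px.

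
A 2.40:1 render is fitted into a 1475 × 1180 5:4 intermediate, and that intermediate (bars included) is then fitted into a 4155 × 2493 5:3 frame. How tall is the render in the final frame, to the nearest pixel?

First fit — 2.40:1 into 1475×1180 spans the width: 1475.00 × 614.58.
Second fit — the 5:4 canvas into 4155×2493 spans the height: 3116.25 × 2493.00 (×2.1127 from 1475×1180).
So the render's height is 614.58 × 2.1127 ≈ 1298.44.

1298 px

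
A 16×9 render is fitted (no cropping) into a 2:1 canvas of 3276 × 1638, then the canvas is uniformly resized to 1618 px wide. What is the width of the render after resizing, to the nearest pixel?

1438 px

In the 3276×1638 frame the render fills the height: width = 1638 × 16/9 ≈ 2912.00 px.
Scaling 3276 → 1618 is ×0.4939, so the width becomes 2912.00 × 0.4939 ≈ 1438.22 px.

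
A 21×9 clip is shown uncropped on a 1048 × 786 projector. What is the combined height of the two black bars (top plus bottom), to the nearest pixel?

Since 2.333 > 1.333, the clip is width-limited.
That makes the image 449.14 px tall (1048 × 9/21).
786 − 449.14 = 336.86 px of bars.

337 px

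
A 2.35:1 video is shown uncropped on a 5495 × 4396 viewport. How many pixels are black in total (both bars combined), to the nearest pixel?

11307073 pixels

Since 2.350 > 1.250, the video is width-limited.
That makes the image 2338.2979 px tall (5495 / 2.350).
4396 − 2338.2979 = 2057.7021 px of bars.
That's 2057.7021 × 5495 ≈ 11307073 black pixels.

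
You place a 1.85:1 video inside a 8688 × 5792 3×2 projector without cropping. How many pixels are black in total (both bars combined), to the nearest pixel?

1.85:1 is wider than 3×2, so it spans the full width.
That makes the image 4696.2162 px tall (8688 / 1.850).
Leftover height: 5792 − 4696.2162 = 1095.7838 px.
Across the 8688-px span: 1095.7838 × 8688 ≈ 9520170 px.

9520170 pixels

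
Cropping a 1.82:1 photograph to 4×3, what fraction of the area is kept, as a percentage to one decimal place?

Going from 1.82:1 to 4×3 means cutting width while keeping height.
Fraction kept = (1.333)/(1.820) ≈ 73.26%.

73.3%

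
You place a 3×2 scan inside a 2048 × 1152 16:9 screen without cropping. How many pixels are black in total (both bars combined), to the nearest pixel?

368640 pixels

3×2 (1.500) < 16:9 (1.778), so the scan fills the height.
That makes the image 1728.0000 px wide (1152 × 3/2).
2048 − 1728.0000 = 320.0000 px of bars.
That's 320.0000 × 1152 ≈ 368640 black pixels.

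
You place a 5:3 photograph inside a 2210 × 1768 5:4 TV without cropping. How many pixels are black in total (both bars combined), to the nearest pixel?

976820 pixels

5:3 is wider than 5:4, so it spans the full width.
That makes the image 1326.0000 px tall (2210 × 3/5).
1768 − 1326.0000 = 442.0000 px of bars.
Bar area = 442.0000 × 2210 ≈ 976820 px.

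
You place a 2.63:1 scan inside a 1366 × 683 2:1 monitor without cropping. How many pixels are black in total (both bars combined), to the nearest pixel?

2.63:1 (2.630) > 2:1 (2.000), so the scan fills the width.
That makes the image 519.3916 px tall (1366 / 2.630).
Black = 683 − 519.3916 = 163.6084 px.
That's 163.6084 × 1366 ≈ 223489 black pixels.

223489 pixels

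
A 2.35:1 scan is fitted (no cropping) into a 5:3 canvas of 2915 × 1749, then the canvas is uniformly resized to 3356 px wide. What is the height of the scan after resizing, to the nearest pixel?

1428 px

At 2915×1749 the scan is width-limited, so height = 2915 / 2.350 ≈ 1240.43 px.
Resizing to 3356 px wide multiplies everything by 1.1513: 1240.43 → 1428.09 px.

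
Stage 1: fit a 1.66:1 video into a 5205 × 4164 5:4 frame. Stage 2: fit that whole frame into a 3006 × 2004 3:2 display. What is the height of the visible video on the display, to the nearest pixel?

1509 px

First fit — 1.66:1 into 5205×4164 spans the width: 5205.00 × 3135.54.
Second fit — the 5:4 canvas into 3006×2004 spans the height: 2505.00 × 2004.00 (×0.4813 from 5205×4164).
The video scales with it: height 3135.54 × 0.4813 ≈ 1509.04.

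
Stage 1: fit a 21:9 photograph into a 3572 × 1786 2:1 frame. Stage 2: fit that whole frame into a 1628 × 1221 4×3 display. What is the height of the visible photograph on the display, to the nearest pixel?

698 px

21:9 in 3572×1786: fills the width, so the photograph is 3572.00 × 1530.86.
Second fit — the 2:1 canvas into 1628×1221 spans the width: 1628.00 × 814.00 (×0.4558 from 3572×1786).
Applying the same ×0.4558: 1530.86 → 697.71.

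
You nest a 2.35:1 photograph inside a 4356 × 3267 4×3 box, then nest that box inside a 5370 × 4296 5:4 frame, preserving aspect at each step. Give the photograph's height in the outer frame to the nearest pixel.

2285 px

2.35:1 in 4356×3267: fills the width, so the photograph is 4356.00 × 1853.62.
Second fit — the 4×3 canvas into 5370×4296 spans the width: 5370.00 × 4027.50 (×1.2328 from 4356×3267).
The photograph scales with it: height 1853.62 × 1.2328 ≈ 2285.11.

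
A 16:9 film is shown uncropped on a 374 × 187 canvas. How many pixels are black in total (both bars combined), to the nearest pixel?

Since 1.778 < 2.000, the film is height-limited.
Content width = 187 × 16/9 ≈ 332.4444 px.
Leftover width: 374 − 332.4444 = 41.5556 px.
Bar area = 41.5556 × 187 ≈ 7771 px.

7771 pixels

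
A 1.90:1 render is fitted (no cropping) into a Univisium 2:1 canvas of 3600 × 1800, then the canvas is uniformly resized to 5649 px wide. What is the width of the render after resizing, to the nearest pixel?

In the 3600×1800 frame the render fills the height: width = 1800 × 1.900 ≈ 3420.00 px.
The frame scales by 5649/3600 = 1.5692; 3420.00 × 1.5692 ≈ 5366.55 px.

5367 px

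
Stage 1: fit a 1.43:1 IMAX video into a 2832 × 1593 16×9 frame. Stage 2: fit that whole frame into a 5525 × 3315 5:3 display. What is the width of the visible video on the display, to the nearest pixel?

4444 px

First fit — 1.43:1 IMAX into 2832×1593 spans the height: 2277.99 × 1593.00.
Second fit — the 16×9 canvas into 5525×3315 spans the width: 5525.00 × 3107.81 (×1.9509 from 2832×1593).
The video scales with it: width 2277.99 × 1.9509 ≈ 4444.17.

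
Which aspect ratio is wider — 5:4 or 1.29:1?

1.29:1

5:4 = 1.25 and 1.29; 1.29 > 1.25.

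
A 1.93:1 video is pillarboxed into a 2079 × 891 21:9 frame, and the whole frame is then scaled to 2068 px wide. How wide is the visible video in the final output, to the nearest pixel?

In the 2079×891 frame the video fills the height: width = 891 × 1.930 ≈ 1719.63 px.
The frame scales by 2068/2079 = 0.9947; 1719.63 × 0.9947 ≈ 1710.53 px.

1711 px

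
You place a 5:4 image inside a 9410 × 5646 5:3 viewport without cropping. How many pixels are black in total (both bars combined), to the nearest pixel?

5:4 is narrower than 5:3, so it spans the full height.
The image is 5646 × 5/4 ≈ 7057.5000 px wide.
Black = 9410 − 7057.5000 = 2352.5000 px.
Across the 5646-px span: 2352.5000 × 5646 ≈ 13282215 px.

13282215 pixels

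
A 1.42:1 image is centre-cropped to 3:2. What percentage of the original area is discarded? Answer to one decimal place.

5.3%

The width stays; only height is cut (since 3:2 is wider than 1.42:1).
Area ratio = (1.420)/(1.500) = 94.67%; the remaining 5.33% is cropped out.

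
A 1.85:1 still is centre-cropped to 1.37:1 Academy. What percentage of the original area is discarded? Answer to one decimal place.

25.9%

Going from 1.85:1 to 1.37:1 Academy means cutting width while keeping height.
(1.370)/(1.850) ≈ 0.741 of the area survives, leaving 25.95% discarded.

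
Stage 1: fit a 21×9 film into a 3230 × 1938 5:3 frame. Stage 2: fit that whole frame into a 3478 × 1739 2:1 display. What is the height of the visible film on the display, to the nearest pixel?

1242 px

21×9 in 3230×1938: fills the width, so the film is 3230.00 × 1384.29.
5:3 in 3478×1739: fills the height, so the intermediate becomes 2898.33 × 1739.00 — a scale of ×0.8973.
Applying the same ×0.8973: 1384.29 → 1242.14.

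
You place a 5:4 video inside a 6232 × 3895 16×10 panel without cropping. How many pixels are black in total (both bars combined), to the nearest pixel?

5309859 pixels

5:4 is narrower than 16×10, so it spans the full height.
The video is 3895 × 5/4 ≈ 4868.7500 px wide.
6232 − 4868.7500 = 1363.2500 px of bars.
Bar area = 1363.2500 × 3895 ≈ 5309859 px.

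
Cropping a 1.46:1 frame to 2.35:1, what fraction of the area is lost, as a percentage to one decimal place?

The width stays; only height is cut (since 2.35:1 is wider than 1.46:1).
Fraction kept = (1.460)/(2.350) ≈ 62.13%, so 37.87% is lost.

37.9%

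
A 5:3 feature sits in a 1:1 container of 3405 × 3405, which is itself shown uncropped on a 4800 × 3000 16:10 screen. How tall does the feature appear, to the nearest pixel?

5:3 in 3405×3405: fills the width, so the feature is 3405.00 × 2043.00.
The 1:1 canvas is height-limited in 4800×3000, giving 3000.00 × 3000.00; scale factor 0.8811.
Applying the same ×0.8811: 2043.00 → 1800.00.

1800 px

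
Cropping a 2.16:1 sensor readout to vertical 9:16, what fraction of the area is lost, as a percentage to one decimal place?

vertical 9:16 is narrower than 2.16:1, so the crop keeps the full height and trims the width.
Fraction kept = (0.562)/(2.160) ≈ 26.04%, so 73.96% is lost.

74.0%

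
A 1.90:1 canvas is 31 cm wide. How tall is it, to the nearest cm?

16 cm

31 / 1.900 = 16.32.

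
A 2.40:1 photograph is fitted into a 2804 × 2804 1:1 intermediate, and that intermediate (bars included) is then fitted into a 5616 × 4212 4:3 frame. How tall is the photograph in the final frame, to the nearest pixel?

1755 px

2.40:1 in 2804×2804: fills the width, so the photograph is 2804.00 × 1168.33.
1:1 in 5616×4212: fills the height, so the intermediate becomes 4212.00 × 4212.00 — a scale of ×1.5021.
The photograph scales with it: height 1168.33 × 1.5021 ≈ 1755.00.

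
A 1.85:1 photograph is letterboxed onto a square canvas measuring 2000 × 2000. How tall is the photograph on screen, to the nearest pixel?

1081 px

Since 1.850 > 1.000, the photograph is width-limited.
That makes the image 1081.08 px tall (2000 / 1.850).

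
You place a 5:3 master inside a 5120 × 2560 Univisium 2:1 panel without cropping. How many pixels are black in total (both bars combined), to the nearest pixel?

2184533 pixels

5:3 is narrower than Univisium 2:1, so it spans the full height.
Content width = 2560 × 5/3 ≈ 4266.6667 px.
5120 − 4266.6667 = 853.3333 px of bars.
Bar area = 853.3333 × 2560 ≈ 2184533 px.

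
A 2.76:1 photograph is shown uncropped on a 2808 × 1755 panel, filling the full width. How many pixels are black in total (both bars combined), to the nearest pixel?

Content height = 2808 / 2.760 ≈ 1017.3913 px.
Leftover height: 1755 − 1017.3913 = 737.6087 px.
Bar area = 737.6087 × 2808 ≈ 2071205 px.

2071205 pixels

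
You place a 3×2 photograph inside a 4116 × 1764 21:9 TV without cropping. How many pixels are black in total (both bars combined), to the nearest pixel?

2593080 pixels

3×2 (1.500) < 21:9 (2.333), so the photograph fills the height.
That makes the image 2646.0000 px wide (1764 × 3/2).
4116 − 2646.0000 = 1470.0000 px of bars.
That's 1470.0000 × 1764 ≈ 2593080 black pixels.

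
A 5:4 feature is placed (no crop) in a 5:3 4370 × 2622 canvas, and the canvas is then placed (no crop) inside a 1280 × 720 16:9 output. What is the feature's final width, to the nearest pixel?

900 px

Inside the 4370×2622 canvas the feature is height-limited at 3277.50 × 2622.00.
5:3 in 1280×720: fills the height, so the intermediate becomes 1200.00 × 720.00 — a scale of ×0.2746.
The feature scales with it: width 3277.50 × 0.2746 ≈ 900.00.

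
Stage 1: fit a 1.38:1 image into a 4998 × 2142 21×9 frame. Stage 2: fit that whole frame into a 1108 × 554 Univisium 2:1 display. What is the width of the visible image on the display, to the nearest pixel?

655 px

First fit — 1.38:1 into 4998×2142 spans the height: 2955.96 × 2142.00.
Second fit — the 21×9 canvas into 1108×554 spans the width: 1108.00 × 474.86 (×0.2217 from 4998×2142).
The image scales with it: width 2955.96 × 0.2217 ≈ 655.30.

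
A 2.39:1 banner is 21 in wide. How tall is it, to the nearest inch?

9 in

At 2.39:1, 21 / 2.390 ≈ 8.79.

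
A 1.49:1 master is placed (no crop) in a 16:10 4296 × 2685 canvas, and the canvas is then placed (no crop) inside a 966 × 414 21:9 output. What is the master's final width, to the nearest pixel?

617 px

First fit — 1.49:1 into 4296×2685 spans the height: 4000.65 × 2685.00.
16:10 in 966×414: fills the height, so the intermediate becomes 662.40 × 414.00 — a scale of ×0.1542.
Applying the same ×0.1542: 4000.65 → 616.86.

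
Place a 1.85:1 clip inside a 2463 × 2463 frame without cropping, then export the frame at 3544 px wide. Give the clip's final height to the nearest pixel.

Fitted into 2463×2463, the clip spans the width; its height is 2463 / 1.850 ≈ 1331.35 px.
The frame scales by 3544/2463 = 1.4389; 1331.35 × 1.4389 ≈ 1915.68 px.

1916 px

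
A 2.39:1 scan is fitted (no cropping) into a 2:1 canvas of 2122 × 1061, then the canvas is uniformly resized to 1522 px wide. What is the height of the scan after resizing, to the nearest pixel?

At 2122×1061 the scan is width-limited, so height = 2122 / 2.390 ≈ 887.87 px.
Scaling 2122 → 1522 is ×0.7172, so the height becomes 887.87 × 0.7172 ≈ 636.82 px.

637 px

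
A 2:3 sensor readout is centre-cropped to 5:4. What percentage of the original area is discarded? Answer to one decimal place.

46.7%

The width stays; only height is cut (since 5:4 is wider than 2:3).
(0.667)/(1.250) ≈ 0.533 of the area survives, leaving 46.67% discarded.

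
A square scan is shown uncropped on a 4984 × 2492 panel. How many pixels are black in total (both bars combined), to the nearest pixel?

square is narrower than 2:1, so it spans the full height.
The scan is 2492 × 1/1 ≈ 2492.0000 px wide.
4984 − 2492.0000 = 2492.0000 px of bars.
Bar area = 2492.0000 × 2492 ≈ 6210064 px.

6210064 pixels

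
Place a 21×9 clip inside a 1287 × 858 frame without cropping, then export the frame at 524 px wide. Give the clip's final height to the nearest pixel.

225 px

Fitted into 1287×858, the clip spans the width; its height is 1287 × 9/21 ≈ 551.57 px.
Resizing to 524 px wide multiplies everything by 0.4071: 551.57 → 224.57 px.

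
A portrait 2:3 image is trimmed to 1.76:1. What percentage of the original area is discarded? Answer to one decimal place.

62.1%

The width stays; only height is cut (since 1.76:1 is wider than portrait 2:3).
Area ratio = (0.667)/(1.760) = 37.88%; the remaining 62.12% is cropped out.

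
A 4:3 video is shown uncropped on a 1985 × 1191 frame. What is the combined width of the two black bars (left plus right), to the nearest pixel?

397 px

4:3 (1.333) < 5:3 (1.667), so the video fills the height.
The video is 1191 × 4/3 ≈ 1588.00 px wide.
Leftover width: 1985 − 1588.00 = 397.00 px.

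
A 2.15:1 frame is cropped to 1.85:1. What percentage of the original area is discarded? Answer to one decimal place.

14.0%

1.85:1 is narrower than 2.15:1, so the crop keeps the full height and trims the width.
Area ratio = (1.850)/(2.150) = 86.05%; the remaining 13.95% is cropped out.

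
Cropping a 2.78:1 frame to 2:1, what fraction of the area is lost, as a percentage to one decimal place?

28.1%

2:1 is narrower than 2.78:1, so the crop keeps the full height and trims the width.
Area ratio = (2.000)/(2.780) = 71.94%; the remaining 28.06% is cropped out.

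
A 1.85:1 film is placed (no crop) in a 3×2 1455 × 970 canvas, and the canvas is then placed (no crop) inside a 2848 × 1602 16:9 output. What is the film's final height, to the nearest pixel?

1299 px

1.85:1 in 1455×970: fills the width, so the film is 1455.00 × 786.49.
The 3×2 canvas is height-limited in 2848×1602, giving 2403.00 × 1602.00; scale factor 1.6515.
The film scales with it: height 786.49 × 1.6515 ≈ 1298.92.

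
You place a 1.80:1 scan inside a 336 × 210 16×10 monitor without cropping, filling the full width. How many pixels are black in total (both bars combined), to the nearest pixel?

7840 pixels

Content height = 336 / 1.800 ≈ 186.6667 px.
Black = 210 − 186.6667 = 23.3333 px.
That's 23.3333 × 336 ≈ 7840 black pixels.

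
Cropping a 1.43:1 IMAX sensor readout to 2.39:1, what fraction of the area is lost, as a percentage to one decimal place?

40.2%

Going from 1.43:1 IMAX to 2.39:1 means cutting height while keeping width.
Area ratio = (1.430)/(2.390) = 59.83%; the remaining 40.17% is cropped out.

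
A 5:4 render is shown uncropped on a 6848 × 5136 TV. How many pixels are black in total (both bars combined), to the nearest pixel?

2198208 pixels

5:4 (1.250) < 4:3 (1.333), so the render fills the height.
That makes the image 6420.0000 px wide (5136 × 5/4).
Black = 6848 − 6420.0000 = 428.0000 px.
That's 428.0000 × 5136 ≈ 2198208 black pixels.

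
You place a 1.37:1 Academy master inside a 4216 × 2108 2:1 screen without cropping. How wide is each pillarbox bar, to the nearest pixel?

1.37:1 Academy (1.370) < 2:1 (2.000), so the master fills the height.
That makes the image 2887.96 px wide (2108 × 1.370).
Leftover width: 4216 − 2887.96 = 1328.04 px → 664.02 each side.

664 px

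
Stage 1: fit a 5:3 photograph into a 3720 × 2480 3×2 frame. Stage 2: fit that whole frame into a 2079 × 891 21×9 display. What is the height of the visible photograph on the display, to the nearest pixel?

First fit — 5:3 into 3720×2480 spans the width: 3720.00 × 2232.00.
3×2 in 2079×891: fills the height, so the intermediate becomes 1336.50 × 891.00 — a scale of ×0.3593.
The photograph scales with it: height 2232.00 × 0.3593 ≈ 801.90.

802 px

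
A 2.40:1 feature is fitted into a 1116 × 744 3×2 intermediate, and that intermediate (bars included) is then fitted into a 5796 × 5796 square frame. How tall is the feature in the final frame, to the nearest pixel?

2415 px

Inside the 1116×744 canvas the feature is width-limited at 1116.00 × 465.00.
Second fit — the 3×2 canvas into 5796×5796 spans the width: 5796.00 × 3864.00 (×5.1935 from 1116×744).
Applying the same ×5.1935: 465.00 → 2415.00.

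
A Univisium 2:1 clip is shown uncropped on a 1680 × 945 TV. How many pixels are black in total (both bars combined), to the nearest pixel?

Univisium 2:1 is wider than 16:9, so it spans the full width.
Content height = 1680 × 1/2 ≈ 840.0000 px.
Leftover height: 945 − 840.0000 = 105.0000 px.
That's 105.0000 × 1680 ≈ 176400 black pixels.

176400 pixels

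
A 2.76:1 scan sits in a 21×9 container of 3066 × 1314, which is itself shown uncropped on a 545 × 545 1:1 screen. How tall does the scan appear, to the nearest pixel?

197 px

2.76:1 in 3066×1314: fills the width, so the scan is 3066.00 × 1110.87.
21×9 in 545×545: fills the width, so the intermediate becomes 545.00 × 233.57 — a scale of ×0.1778.
Applying the same ×0.1778: 1110.87 → 197.46.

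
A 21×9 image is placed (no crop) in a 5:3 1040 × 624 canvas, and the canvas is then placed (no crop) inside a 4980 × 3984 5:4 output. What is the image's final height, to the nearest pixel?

2134 px

First fit — 21×9 into 1040×624 spans the width: 1040.00 × 445.71.
The 5:3 canvas is width-limited in 4980×3984, giving 4980.00 × 2988.00; scale factor 4.7885.
So the image's height is 445.71 × 4.7885 ≈ 2134.29.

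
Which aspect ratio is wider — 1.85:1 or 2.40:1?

1.85 and 2.4; 2.4 > 1.85.

2.40:1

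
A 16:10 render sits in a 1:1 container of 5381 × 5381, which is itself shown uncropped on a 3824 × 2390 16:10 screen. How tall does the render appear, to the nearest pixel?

16:10 in 5381×5381: fills the width, so the render is 5381.00 × 3363.12.
The 1:1 canvas is height-limited in 3824×2390, giving 2390.00 × 2390.00; scale factor 0.4442.
So the render's height is 3363.12 × 0.4442 ≈ 1493.75.

1494 px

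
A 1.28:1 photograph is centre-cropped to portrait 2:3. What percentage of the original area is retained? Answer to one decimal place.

Going from 1.28:1 to portrait 2:3 means cutting width while keeping height.
Fraction kept = (0.667)/(1.280) ≈ 52.08%.

52.1%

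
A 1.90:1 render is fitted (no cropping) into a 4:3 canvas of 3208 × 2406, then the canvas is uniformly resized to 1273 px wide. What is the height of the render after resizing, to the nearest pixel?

In the 3208×2406 frame the render fills the width: height = 3208 / 1.900 ≈ 1688.42 px.
Scaling 3208 → 1273 is ×0.3968, so the height becomes 1688.42 × 0.3968 ≈ 670.00 px.

670 px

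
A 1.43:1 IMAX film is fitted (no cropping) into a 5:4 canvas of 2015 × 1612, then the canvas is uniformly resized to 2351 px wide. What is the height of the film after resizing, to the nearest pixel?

1644 px

In the 2015×1612 frame the film fills the width: height = 2015 / 1.430 ≈ 1409.09 px.
The frame scales by 2351/2015 = 1.1667; 1409.09 × 1.1667 ≈ 1644.06 px.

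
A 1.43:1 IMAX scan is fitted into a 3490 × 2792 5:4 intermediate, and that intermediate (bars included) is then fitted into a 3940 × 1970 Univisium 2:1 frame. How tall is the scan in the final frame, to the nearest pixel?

1722 px

Inside the 3490×2792 canvas the scan is width-limited at 3490.00 × 2440.56.
The 5:4 canvas is height-limited in 3940×1970, giving 2462.50 × 1970.00; scale factor 0.7056.
The scan scales with it: height 2440.56 × 0.7056 ≈ 1722.03.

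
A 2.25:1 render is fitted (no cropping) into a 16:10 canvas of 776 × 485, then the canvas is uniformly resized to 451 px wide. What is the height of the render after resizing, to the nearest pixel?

200 px

At 776×485 the render is width-limited, so height = 776 / 2.250 ≈ 344.89 px.
The frame scales by 451/776 = 0.5812; 344.89 × 0.5812 ≈ 200.44 px.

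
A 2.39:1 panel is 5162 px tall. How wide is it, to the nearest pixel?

12337 px

At 2.39:1, 5162 × 2.390 ≈ 12337.18.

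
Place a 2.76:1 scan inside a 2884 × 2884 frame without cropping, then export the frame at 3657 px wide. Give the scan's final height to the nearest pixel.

1325 px

In the 2884×2884 frame the scan fills the width: height = 2884 / 2.760 ≈ 1044.93 px.
The frame scales by 3657/2884 = 1.2680; 1044.93 × 1.2680 ≈ 1325.00 px.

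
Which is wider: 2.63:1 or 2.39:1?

2.63:1

2.63 and 2.39; 2.63 > 2.39.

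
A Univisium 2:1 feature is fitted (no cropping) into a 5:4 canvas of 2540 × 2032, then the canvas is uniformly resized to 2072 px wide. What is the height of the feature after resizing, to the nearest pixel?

1036 px

Fitted into 2540×2032, the feature spans the width; its height is 2540 × 1/2 ≈ 1270.00 px.
Resizing to 2072 px wide multiplies everything by 0.8157: 1270.00 → 1036.00 px.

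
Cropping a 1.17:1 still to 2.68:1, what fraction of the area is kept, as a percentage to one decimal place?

43.7%

2.68:1 is wider than 1.17:1, so the crop keeps the full width and trims the height.
Fraction kept = (1.170)/(2.680) ≈ 43.66%.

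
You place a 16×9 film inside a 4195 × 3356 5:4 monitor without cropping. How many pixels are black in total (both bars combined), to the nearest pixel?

4179531 pixels

16×9 is wider than 5:4, so it spans the full width.
That makes the image 2359.6875 px tall (4195 × 9/16).
Leftover height: 3356 − 2359.6875 = 996.3125 px.
Across the 4195-px span: 996.3125 × 4195 ≈ 4179531 px.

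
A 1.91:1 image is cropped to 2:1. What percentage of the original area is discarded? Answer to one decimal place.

Going from 1.91:1 to 2:1 means cutting height while keeping width.
(1.910)/(2.000) ≈ 0.955 of the area survives, leaving 4.50% discarded.

4.5%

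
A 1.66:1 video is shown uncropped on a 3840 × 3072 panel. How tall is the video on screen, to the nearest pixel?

1.66:1 is wider than 5:4, so it spans the full width.
Content height = 3840 / 1.660 ≈ 2313.25 px.

2313 px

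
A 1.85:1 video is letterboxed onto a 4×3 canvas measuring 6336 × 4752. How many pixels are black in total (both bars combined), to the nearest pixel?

8408728 pixels

Since 1.850 > 1.333, the video is width-limited.
That makes the image 3424.8649 px tall (6336 / 1.850).
4752 − 3424.8649 = 1327.1351 px of bars.
Across the 6336-px span: 1327.1351 × 6336 ≈ 8408728 px.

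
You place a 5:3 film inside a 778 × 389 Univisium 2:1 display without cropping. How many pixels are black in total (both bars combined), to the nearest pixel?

50440 pixels

Since 1.667 < 2.000, the film is height-limited.
The film is 389 × 5/3 ≈ 648.3333 px wide.
778 − 648.3333 = 129.6667 px of bars.
Bar area = 129.6667 × 389 ≈ 50440 px.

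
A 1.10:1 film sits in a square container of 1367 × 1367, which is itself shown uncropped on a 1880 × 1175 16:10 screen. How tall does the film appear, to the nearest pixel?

1068 px

Inside the 1367×1367 canvas the film is width-limited at 1367.00 × 1242.73.
The square canvas is height-limited in 1880×1175, giving 1175.00 × 1175.00; scale factor 0.8595.
So the film's height is 1242.73 × 0.8595 ≈ 1068.18.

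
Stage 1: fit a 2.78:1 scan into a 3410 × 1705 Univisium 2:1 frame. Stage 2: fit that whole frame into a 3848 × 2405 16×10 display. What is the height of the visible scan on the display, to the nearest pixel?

First fit — 2.78:1 into 3410×1705 spans the width: 3410.00 × 1226.62.
Second fit — the Univisium 2:1 canvas into 3848×2405 spans the width: 3848.00 × 1924.00 (×1.1284 from 3410×1705).
The scan scales with it: height 1226.62 × 1.1284 ≈ 1384.17.

1384 px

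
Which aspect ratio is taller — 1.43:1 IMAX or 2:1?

1.43 and 2; 2 > 1.43. The smaller width-to-height ratio is the taller frame.

1.43:1 IMAX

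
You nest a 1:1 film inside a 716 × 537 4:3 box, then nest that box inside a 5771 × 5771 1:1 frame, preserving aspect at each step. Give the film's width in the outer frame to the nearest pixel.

4328 px

First fit — 1:1 into 716×537 spans the height: 537.00 × 537.00.
Second fit — the 4:3 canvas into 5771×5771 spans the width: 5771.00 × 4328.25 (×8.0601 from 716×537).
The film scales with it: width 537.00 × 8.0601 ≈ 4328.25.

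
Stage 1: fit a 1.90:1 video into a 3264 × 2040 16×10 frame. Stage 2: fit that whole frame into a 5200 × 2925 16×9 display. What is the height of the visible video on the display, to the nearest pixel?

Inside the 3264×2040 canvas the video is width-limited at 3264.00 × 1717.89.
The 16×10 canvas is height-limited in 5200×2925, giving 4680.00 × 2925.00; scale factor 1.4338.
Applying the same ×1.4338: 1717.89 → 2463.16.

2463 px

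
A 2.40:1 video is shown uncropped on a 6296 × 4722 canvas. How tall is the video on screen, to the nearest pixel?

Since 2.400 > 1.333, the video is width-limited.
The video is 6296 / 2.400 ≈ 2623.33 px tall.

2623 px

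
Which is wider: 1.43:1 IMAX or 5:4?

1.43:1 IMAX

1.43 and 5:4 = 1.25; 1.43 > 1.25.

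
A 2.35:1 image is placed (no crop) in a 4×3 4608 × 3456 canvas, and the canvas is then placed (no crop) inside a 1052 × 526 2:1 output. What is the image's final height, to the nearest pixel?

Inside the 4608×3456 canvas the image is width-limited at 4608.00 × 1960.85.
Second fit — the 4×3 canvas into 1052×526 spans the height: 701.33 × 526.00 (×0.1522 from 4608×3456).
Applying the same ×0.1522: 1960.85 → 298.44.

298 px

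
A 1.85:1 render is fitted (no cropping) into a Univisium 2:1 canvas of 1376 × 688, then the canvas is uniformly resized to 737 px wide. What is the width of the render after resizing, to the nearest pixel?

At 1376×688 the render is height-limited, so width = 688 × 1.850 ≈ 1272.80 px.
Scaling 1376 → 737 is ×0.5356, so the width becomes 1272.80 × 0.5356 ≈ 681.73 px.

682 px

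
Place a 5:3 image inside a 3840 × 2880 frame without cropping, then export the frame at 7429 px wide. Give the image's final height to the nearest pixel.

Fitted into 3840×2880, the image spans the width; its height is 3840 × 3/5 ≈ 2304.00 px.
Scaling 3840 → 7429 is ×1.9346, so the height becomes 2304.00 × 1.9346 ≈ 4457.40 px.

4457 px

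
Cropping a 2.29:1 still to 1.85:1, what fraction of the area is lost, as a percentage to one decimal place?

Going from 2.29:1 to 1.85:1 means cutting width while keeping height.
(1.850)/(2.290) ≈ 0.808 of the area survives, leaving 19.21% discarded.

19.2%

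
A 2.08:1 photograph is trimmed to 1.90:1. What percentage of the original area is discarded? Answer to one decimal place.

1.90:1 is narrower than 2.08:1, so the crop keeps the full height and trims the width.
(1.900)/(2.080) ≈ 0.913 of the area survives, leaving 8.65% discarded.

8.7%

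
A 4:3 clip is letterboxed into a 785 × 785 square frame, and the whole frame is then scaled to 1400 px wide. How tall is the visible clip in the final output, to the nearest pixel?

In the 785×785 frame the clip fills the width: height = 785 × 3/4 ≈ 588.75 px.
The frame scales by 1400/785 = 1.7834; 588.75 × 1.7834 ≈ 1050.00 px.

1050 px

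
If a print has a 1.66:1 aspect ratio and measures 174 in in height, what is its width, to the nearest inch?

289 in

At 1.66:1, 174 × 1.660 ≈ 288.84.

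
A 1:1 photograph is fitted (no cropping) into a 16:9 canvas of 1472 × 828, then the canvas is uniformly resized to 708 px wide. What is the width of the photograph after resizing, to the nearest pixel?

Fitted into 1472×828, the photograph spans the height; its width is 828 × 1/1 ≈ 828.00 px.
Resizing to 708 px wide multiplies everything by 0.4810: 828.00 → 398.25 px.

398 px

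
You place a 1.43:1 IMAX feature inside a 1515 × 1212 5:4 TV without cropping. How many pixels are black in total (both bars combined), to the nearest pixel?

231128 pixels

1.43:1 IMAX (1.430) > 5:4 (1.250), so the feature fills the width.
The feature is 1515 / 1.430 ≈ 1059.4406 px tall.
1212 − 1059.4406 = 152.5594 px of bars.
Bar area = 152.5594 × 1515 ≈ 231128 px.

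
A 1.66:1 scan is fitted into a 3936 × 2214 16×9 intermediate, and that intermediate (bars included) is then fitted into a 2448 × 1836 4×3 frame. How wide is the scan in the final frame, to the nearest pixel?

Inside the 3936×2214 canvas the scan is height-limited at 3675.24 × 2214.00.
Second fit — the 16×9 canvas into 2448×1836 spans the width: 2448.00 × 1377.00 (×0.6220 from 3936×2214).
Applying the same ×0.6220: 3675.24 → 2285.82.

2286 px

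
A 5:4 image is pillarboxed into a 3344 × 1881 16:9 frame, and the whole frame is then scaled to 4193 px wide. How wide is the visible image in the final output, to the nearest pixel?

Fitted into 3344×1881, the image spans the height; its width is 1881 × 5/4 ≈ 2351.25 px.
Resizing to 4193 px wide multiplies everything by 1.2539: 2351.25 → 2948.20 px.

2948 px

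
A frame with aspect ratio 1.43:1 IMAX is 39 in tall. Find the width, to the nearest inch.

At 1.43:1 IMAX, 39 × 1.430 ≈ 55.77.

56 in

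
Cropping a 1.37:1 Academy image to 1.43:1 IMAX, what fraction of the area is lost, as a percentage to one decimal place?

The width stays; only height is cut (since 1.43:1 IMAX is wider than 1.37:1 Academy).
Fraction kept = (1.370)/(1.430) ≈ 95.80%, so 4.20% is lost.

4.2%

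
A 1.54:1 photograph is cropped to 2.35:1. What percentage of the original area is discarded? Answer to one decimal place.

34.5%

Going from 1.54:1 to 2.35:1 means cutting height while keeping width.
Area ratio = (1.540)/(2.350) = 65.53%; the remaining 34.47% is cropped out.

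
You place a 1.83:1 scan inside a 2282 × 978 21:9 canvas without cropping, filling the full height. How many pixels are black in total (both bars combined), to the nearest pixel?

The scan is 978 × 1.830 ≈ 1789.7400 px wide.
Black = 2282 − 1789.7400 = 492.2600 px.
That's 492.2600 × 978 ≈ 481430 black pixels.

481430 pixels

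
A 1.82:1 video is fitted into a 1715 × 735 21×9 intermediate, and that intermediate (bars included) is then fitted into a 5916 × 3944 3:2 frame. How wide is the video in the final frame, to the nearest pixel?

4614 px

Inside the 1715×735 canvas the video is height-limited at 1337.70 × 735.00.
Second fit — the 21×9 canvas into 5916×3944 spans the width: 5916.00 × 2535.43 (×3.4496 from 1715×735).
So the video's width is 1337.70 × 3.4496 ≈ 4614.48.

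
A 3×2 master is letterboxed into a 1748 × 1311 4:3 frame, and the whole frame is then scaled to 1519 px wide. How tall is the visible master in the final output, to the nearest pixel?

In the 1748×1311 frame the master fills the width: height = 1748 × 2/3 ≈ 1165.33 px.
Scaling 1748 → 1519 is ×0.8690, so the height becomes 1165.33 × 0.8690 ≈ 1012.67 px.

1013 px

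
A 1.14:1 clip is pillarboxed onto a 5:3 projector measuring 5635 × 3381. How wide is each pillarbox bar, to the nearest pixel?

Since 1.140 < 1.667, the clip is height-limited.
The clip is 3381 × 1.140 ≈ 3854.34 px wide.
Leftover width: 5635 − 3854.34 = 1780.66 px → 890.33 each side.

890 px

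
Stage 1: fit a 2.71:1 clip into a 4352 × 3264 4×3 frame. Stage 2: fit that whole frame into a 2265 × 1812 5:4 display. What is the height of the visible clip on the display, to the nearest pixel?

Inside the 4352×3264 canvas the clip is width-limited at 4352.00 × 1605.90.
The 4×3 canvas is width-limited in 2265×1812, giving 2265.00 × 1698.75; scale factor 0.5205.
The clip scales with it: height 1605.90 × 0.5205 ≈ 835.79.

836 px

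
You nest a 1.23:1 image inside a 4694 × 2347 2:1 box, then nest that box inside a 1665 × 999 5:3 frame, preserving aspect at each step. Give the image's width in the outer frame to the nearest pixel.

1024 px

1.23:1 in 4694×2347: fills the height, so the image is 2886.81 × 2347.00.
Second fit — the 2:1 canvas into 1665×999 spans the width: 1665.00 × 832.50 (×0.3547 from 4694×2347).
Applying the same ×0.3547: 2886.81 → 1023.98.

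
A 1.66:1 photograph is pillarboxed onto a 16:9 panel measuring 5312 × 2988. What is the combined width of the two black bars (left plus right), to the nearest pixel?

1.66:1 (1.660) < 16:9 (1.778), so the photograph fills the height.
The photograph is 2988 × 1.660 ≈ 4960.08 px wide.
Leftover width: 5312 − 4960.08 = 351.92 px.

352 px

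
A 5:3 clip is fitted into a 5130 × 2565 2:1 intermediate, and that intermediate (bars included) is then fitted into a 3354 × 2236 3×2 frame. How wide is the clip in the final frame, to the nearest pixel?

2795 px

Inside the 5130×2565 canvas the clip is height-limited at 4275.00 × 2565.00.
2:1 in 3354×2236: fills the width, so the intermediate becomes 3354.00 × 1677.00 — a scale of ×0.6538.
The clip scales with it: width 4275.00 × 0.6538 ≈ 2795.00.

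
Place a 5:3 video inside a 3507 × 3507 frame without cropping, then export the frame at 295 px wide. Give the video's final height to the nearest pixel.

177 px

At 3507×3507 the video is width-limited, so height = 3507 × 3/5 ≈ 2104.20 px.
Scaling 3507 → 295 is ×0.0841, so the height becomes 2104.20 × 0.0841 ≈ 177.00 px.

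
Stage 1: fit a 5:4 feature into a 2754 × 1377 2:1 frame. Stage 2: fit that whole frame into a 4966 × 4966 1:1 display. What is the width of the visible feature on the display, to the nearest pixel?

3104 px

5:4 in 2754×1377: fills the height, so the feature is 1721.25 × 1377.00.
The 2:1 canvas is width-limited in 4966×4966, giving 4966.00 × 2483.00; scale factor 1.8032.
The feature scales with it: width 1721.25 × 1.8032 ≈ 3103.75.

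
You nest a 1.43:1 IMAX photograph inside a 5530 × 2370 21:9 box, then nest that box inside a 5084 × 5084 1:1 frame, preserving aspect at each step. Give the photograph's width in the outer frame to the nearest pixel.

Inside the 5530×2370 canvas the photograph is height-limited at 3389.10 × 2370.00.
21:9 in 5084×5084: fills the width, so the intermediate becomes 5084.00 × 2178.86 — a scale of ×0.9193.
Applying the same ×0.9193: 3389.10 → 3115.77.

3116 px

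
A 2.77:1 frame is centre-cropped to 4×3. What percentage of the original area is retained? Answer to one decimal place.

The height stays; only width is cut (since 4×3 is narrower than 2.77:1).
Area ratio = (1.333)/(2.770) = 48.13% retained.

48.1%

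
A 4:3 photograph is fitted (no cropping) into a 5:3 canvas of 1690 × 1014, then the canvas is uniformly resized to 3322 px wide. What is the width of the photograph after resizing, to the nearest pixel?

2658 px

In the 1690×1014 frame the photograph fills the height: width = 1014 × 4/3 ≈ 1352.00 px.
Resizing to 3322 px wide multiplies everything by 1.9657: 1352.00 → 2657.60 px.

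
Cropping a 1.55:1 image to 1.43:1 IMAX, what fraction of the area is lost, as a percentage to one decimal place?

The height stays; only width is cut (since 1.43:1 IMAX is narrower than 1.55:1).
(1.430)/(1.550) ≈ 0.923 of the area survives, leaving 7.74% discarded.

7.7%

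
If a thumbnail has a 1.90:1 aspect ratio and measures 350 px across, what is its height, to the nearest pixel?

At 1.90:1, 350 / 1.900 ≈ 184.21.

184 px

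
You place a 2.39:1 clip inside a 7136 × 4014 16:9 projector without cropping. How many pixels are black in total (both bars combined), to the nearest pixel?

7337420 pixels

2.39:1 is wider than 16:9, so it spans the full width.
That makes the image 2985.7741 px tall (7136 / 2.390).
Leftover height: 4014 − 2985.7741 = 1028.2259 px.
Bar area = 1028.2259 × 7136 ≈ 7337420 px.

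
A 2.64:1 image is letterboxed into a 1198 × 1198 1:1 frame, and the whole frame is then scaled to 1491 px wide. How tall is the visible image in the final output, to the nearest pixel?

565 px

In the 1198×1198 frame the image fills the width: height = 1198 / 2.640 ≈ 453.79 px.
The frame scales by 1491/1198 = 1.2446; 453.79 × 1.2446 ≈ 564.77 px.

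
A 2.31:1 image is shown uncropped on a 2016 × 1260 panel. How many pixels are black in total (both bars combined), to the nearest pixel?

780742 pixels

2.31:1 is wider than 16×10, so it spans the full width.
Content height = 2016 / 2.310 ≈ 872.7273 px.
Leftover height: 1260 − 872.7273 = 387.2727 px.
That's 387.2727 × 2016 ≈ 780742 black pixels.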